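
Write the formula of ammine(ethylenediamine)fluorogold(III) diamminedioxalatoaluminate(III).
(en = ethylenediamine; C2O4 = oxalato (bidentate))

[Au(en)F(NH3)][Al(C2O4)2(NH3)2]2

Cation [Au…]: ligand charges -1, Au(III) ⇒ ion charge 2+.
Anion [Al…]: ligand charges -4, Al(III) ⇒ ion charge 1−.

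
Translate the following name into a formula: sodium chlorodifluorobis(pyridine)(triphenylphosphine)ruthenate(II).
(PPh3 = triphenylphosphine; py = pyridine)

Na[RuClF2(PPh3)(py)2]

Ligands: 1 triphenylphosphine (PPh3, neutral), 1 chloro (Cl, -1), 2 pyridine (py, neutral), 2 fluoro (F, -1). Ligand charge sum = -3.
With Ru in oxidation state +2, the complex ion is [Ru...]^1−.
Charge balance with sodium (+1) requires 1 complex ion per 1 sodium.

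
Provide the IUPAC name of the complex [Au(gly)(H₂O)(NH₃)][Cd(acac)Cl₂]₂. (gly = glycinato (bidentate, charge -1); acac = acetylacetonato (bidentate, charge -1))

Both ions are complex: the cation is named first with the plain metal name, the anion second with the -ate form; each ion's ligands are alphabetised independently.
Cadmium is always +2 in its complexes; the anion's ligand charges sum to -3, so the complex anion is 1−.
With 2 anions per cation, the cation must be 2×1 = 2+.
Cation: ligand charges sum to -1; for the ion to be 2+, Au = +3.

ammineaqua(glycinato)gold(III) (acetylacetonato)dichlorocadmate(II)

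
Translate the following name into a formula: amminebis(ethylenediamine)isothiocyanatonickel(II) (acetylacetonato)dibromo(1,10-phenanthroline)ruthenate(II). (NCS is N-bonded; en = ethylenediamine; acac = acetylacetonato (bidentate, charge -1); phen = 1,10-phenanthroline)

Cation [Ni…]: ligand charges -1, Ni(II) ⇒ ion charge 1+.
Anion [Ru…]: ligand charges -3, Ru(II) ⇒ ion charge 1−.
One 1+ cation balances one 1− anion.

[Ni(en)2(NCS)(NH3)][Ru(acac)Br2(phen)]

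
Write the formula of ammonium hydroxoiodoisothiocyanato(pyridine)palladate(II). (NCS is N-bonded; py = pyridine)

NH4[PdI(NCS)(OH)(py)]

Ligands: 1 iodo (I, -1), 1 isothiocyanato (NCS, -1), 1 pyridine (py, neutral), 1 hydroxo (OH, -1). Ligand charge sum = -3.
With Pd in oxidation state +2, the complex ion is [Pd...]^1−.
Charge balance with ammonium (+1) requires 1 complex ion per 1 ammonium.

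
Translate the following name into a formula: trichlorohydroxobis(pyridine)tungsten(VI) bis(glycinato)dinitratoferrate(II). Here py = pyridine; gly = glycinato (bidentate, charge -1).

Cation [W…]: ligand charges -4, W(VI) ⇒ ion charge 2+.
Anion [Fe…]: ligand charges -4, Fe(II) ⇒ ion charge 2−.

[WCl3(OH)(py)2][Fe(gly)2(NO3)2]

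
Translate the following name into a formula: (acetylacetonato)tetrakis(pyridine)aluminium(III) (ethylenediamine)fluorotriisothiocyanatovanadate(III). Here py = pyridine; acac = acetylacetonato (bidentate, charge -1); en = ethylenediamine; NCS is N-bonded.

Cation [Al…]: ligand charges -1, Al(III) ⇒ ion charge 2+.
Anion [V…]: ligand charges -4, V(III) ⇒ ion charge 1−.
One 2+ cation requires 2 of the 1− anion.

[Al(acac)(py)4][V(en)F(NCS)3]2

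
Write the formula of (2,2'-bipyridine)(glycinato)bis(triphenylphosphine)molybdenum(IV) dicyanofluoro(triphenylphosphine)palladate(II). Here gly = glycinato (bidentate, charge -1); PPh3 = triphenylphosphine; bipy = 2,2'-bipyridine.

Cation [Mo…]: ligand charges -1, Mo(IV) ⇒ ion charge 3+.
Anion [Pd…]: ligand charges -3, Pd(II) ⇒ ion charge 1−.
One 3+ cation requires 3 of the 1− anion.

[Mo(bipy)(gly)(PPh3)2][Pd(CN)2F(PPh3)]3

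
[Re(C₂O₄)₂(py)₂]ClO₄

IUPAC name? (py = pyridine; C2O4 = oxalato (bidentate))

The 1 perchlorate counter-ion carries a total charge of -1, so each complex ion is 1+.
Ligand charges: 2×pyridine (neutral), 2×oxalato (-2 each); total -4. So Re + (-4) = 1+, giving Re = +5.
Ligands are named alphabetically: oxalato before pyridine.

dioxalatobis(pyridine)rhenium(V) perchlorate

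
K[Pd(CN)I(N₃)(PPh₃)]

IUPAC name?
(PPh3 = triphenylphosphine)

The 1 potassium counter-ion carries a total charge of +1, so each complex ion is 1−.
Ligand charges: 1×triphenylphosphine (neutral), 1×cyano (-1 each), 1×azido (-1 each), 1×iodo (-1 each); total -3. So Pd + (-3) = 1−, giving Pd = +2.
Ligands are named alphabetically: azido before cyano before iodo before triphenylphosphine.
The complex ion is anionic, so palladium takes the -ate form palladate(II).

potassium azidocyanoiodo(triphenylphosphine)palladate(II)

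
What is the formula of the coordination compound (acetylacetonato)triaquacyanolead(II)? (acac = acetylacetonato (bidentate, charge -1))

[Pb(acac)(CN)(H2O)3]

Ligands: 1 cyano (CN, -1), 3 aqua (H2O, neutral), 1 acetylacetonato (acac, -1). Ligand charge sum = -2.
With Pb in oxidation state +2, the complex ion is [Pb...].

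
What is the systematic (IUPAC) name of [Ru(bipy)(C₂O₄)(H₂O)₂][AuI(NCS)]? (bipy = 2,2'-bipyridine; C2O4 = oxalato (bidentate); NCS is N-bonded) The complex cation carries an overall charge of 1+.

The complex cation is given as 1+; its ligand charges sum to -2, so Ru = +3.
A 1:1 salt means the anion carries the equal and opposite charge, 1−.
Anion: ligand charges sum to -2; for the ion to be 1−, Au = +1.

diaqua(2,2'-bipyridine)oxalatoruthenium(III) iodoisothiocyanatoaurate(I)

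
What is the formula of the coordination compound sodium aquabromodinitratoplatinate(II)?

Na[PtBr(H2O)(NO3)2]

Ligands: 2 nitrato (NO3, -1), 1 aqua (H2O, neutral), 1 bromo (Br, -1). Ligand charge sum = -3.
With Pt in oxidation state +2, the complex ion is [Pt...]^1−.
Charge balance with sodium (+1) requires 1 complex ion per 1 sodium.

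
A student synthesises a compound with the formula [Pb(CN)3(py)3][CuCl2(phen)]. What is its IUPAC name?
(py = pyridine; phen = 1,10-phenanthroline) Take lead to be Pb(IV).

tricyanotris(pyridine)lead(IV) dichloro(1,10-phenanthroline)cuprate(I)

Pb is given as +4; the cation's ligand charges sum to -3, so the complex cation is 1+.
A 1:1 salt means the anion carries the equal and opposite charge, 1−.
Anion: ligand charges sum to -2; for the ion to be 1−, Cu = +1.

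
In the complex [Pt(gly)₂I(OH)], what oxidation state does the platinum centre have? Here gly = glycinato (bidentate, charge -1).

+4

No counter-ion: the bracketed complex is neutral.
Ligand charges: 1×I = -1; 1×OH = -1; 2×gly = -2; sum -4.
Pt + (-4) = 0 ⇒ Pt is +4.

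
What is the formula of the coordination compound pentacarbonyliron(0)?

Ligands: 5 carbonyl (CO, neutral). Ligand charge sum = 0.
With Fe in oxidation state 0, the complex ion is [Fe...].

[Fe(CO)5]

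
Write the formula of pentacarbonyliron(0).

[Fe(CO)5]

Ligands: 5 carbonyl (CO, neutral). Ligand charge sum = 0.
With Fe in oxidation state 0, the complex ion is [Fe...].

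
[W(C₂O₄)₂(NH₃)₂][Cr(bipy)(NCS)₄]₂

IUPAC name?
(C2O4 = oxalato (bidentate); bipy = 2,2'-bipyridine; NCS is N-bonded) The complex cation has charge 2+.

diamminedioxalatotungsten(VI) (2,2'-bipyridine)tetraisothiocyanatochromate(III)

The complex cation is given as 2+; its ligand charges sum to -4, so W = +6.
With 2 anions per cation, each anion must be 2/2 = 1−.
Anion: ligand charges sum to -4; for the ion to be 1−, Cr = +3.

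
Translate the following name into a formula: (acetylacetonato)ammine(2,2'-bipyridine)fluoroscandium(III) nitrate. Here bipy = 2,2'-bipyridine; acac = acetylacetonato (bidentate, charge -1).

Ligands: 1 ammine (NH3, neutral), 1 fluoro (F, -1), 1 2,2'-bipyridine (bipy, neutral), 1 acetylacetonato (acac, -1). Ligand charge sum = -2.
Charge balance with nitrate (-1) requires 1 complex ion per 1 nitrate.

[Sc(acac)(bipy)F(NH3)]NO3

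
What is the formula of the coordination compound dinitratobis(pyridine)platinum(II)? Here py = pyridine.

Ligands: 2 nitrato (NO3, -1), 2 pyridine (py, neutral). Ligand charge sum = -2.
With Pt in oxidation state +2, the complex ion is [Pt...].

[Pt(NO3)2(py)2]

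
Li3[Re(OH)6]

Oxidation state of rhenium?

+3

3 lithium outside the brackets (+1 each) → the complex ion is 3−.
Ligand charges: 6×OH = -6; sum -6.
Re + (-6) = 3− ⇒ Re is +3.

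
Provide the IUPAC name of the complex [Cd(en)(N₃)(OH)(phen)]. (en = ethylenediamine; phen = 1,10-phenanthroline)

azido(ethylenediamine)hydroxo(1,10-phenanthroline)cadmium(II)

There is no counter-ion, so the complex is neutral overall.
Ligand charges: 1×hydroxo (-1 each), 1×ethylenediamine (neutral), 1×azido (-1 each), 1×1,10-phenanthroline (neutral); total -2. So Cd + (-2) = 0, giving Cd = +2.
Ligands are named alphabetically: azido before ethylenediamine before hydroxo before phenanthroline.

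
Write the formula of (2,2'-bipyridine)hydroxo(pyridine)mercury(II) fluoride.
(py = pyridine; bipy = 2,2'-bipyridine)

[Hg(bipy)(OH)(py)]F

Ligands: 1 pyridine (py, neutral), 1 hydroxo (OH, -1), 1 2,2'-bipyridine (bipy, neutral). Ligand charge sum = -1.
Charge balance with fluoride (-1) requires 1 complex ion per 1 fluoride.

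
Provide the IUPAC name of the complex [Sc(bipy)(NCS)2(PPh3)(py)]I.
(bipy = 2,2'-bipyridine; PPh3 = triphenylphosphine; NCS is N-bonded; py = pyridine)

The 1 iodide counter-ion carries a total charge of -1, so each complex ion is 1+.
Ligand charges: 1×2,2'-bipyridine (neutral), 1×triphenylphosphine (neutral), 2×isothiocyanato (-1 each), 1×pyridine (neutral); total -2. So Sc + (-2) = 1+, giving Sc = +3.
Ligands are named alphabetically: bipyridine before isothiocyanato before pyridine before triphenylphosphine.

(2,2'-bipyridine)diisothiocyanato(pyridine)(triphenylphosphine)scandium(III) iodide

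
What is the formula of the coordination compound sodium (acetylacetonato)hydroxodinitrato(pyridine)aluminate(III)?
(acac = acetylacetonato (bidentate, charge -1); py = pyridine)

Ligands: 1 acetylacetonato (acac, -1), 1 hydroxo (OH, -1), 2 nitrato (NO3, -1), 1 pyridine (py, neutral). Ligand charge sum = -4.
With Al in oxidation state +3, the complex ion is [Al...]^1−.
Charge balance with sodium (+1) requires 1 complex ion per 1 sodium.

Na[Al(acac)(NO3)2(OH)(py)]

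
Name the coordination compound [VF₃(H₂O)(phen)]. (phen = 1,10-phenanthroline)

aquatrifluoro(1,10-phenanthroline)vanadium(III)

There is no counter-ion, so the complex is neutral overall.
Ligand charges: 1×1,10-phenanthroline (neutral), 3×fluoro (-1 each), 1×aqua (neutral); total -3. So V + (-3) = 0, giving V = +3.
Ligands are named alphabetically: aqua before fluoro before phenanthroline.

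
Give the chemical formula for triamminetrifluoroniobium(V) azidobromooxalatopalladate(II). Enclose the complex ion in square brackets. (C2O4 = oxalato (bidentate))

[NbF3(NH3)3][PdBr(C2O4)(N3)]

Cation [Nb…]: ligand charges -3, Nb(V) ⇒ ion charge 2+.
Anion [Pd…]: ligand charges -4, Pd(II) ⇒ ion charge 2−.
One 2+ cation balances one 2− anion.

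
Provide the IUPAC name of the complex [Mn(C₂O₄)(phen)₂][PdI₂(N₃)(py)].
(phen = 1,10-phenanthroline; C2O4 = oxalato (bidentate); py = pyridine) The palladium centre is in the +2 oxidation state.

Both ions are complex: the cation is named first with the plain metal name, the anion second with the -ate form; each ion's ligands are alphabetised independently.
Pd is given as +2; the anion's ligand charges sum to -3, so the complex anion is 1−.
A 1:1 salt means the cation carries the equal and opposite charge, 1+.
Cation: ligand charges sum to -2; for the ion to be 1+, Mn = +3.

oxalatobis(1,10-phenanthroline)manganese(III) azidodiiodo(pyridine)palladate(II)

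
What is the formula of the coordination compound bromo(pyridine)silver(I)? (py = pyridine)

Ligands: 1 bromo (Br, -1), 1 pyridine (py, neutral). Ligand charge sum = -1.
With Ag in oxidation state +1, the complex ion is [Ag...].

[AgBr(py)]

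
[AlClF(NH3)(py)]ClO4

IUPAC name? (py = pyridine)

The 1 perchlorate counter-ion carries a total charge of -1, so each complex ion is 1+.
Ligand charges: 1×chloro (-1 each), 1×fluoro (-1 each), 1×pyridine (neutral), 1×ammine (neutral); total -2. So Al + (-2) = 1+, giving Al = +3.
Ligands are named alphabetically: ammine before chloro before fluoro before pyridine.

amminechlorofluoro(pyridine)aluminium(III) perchlorate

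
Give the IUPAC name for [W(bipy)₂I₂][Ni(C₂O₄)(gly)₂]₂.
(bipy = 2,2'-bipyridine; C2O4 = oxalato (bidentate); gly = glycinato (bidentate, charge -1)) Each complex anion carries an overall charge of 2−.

Both ions are complex: the cation is named first with the plain metal name, the anion second with the -ate form; each ion's ligands are alphabetised independently.
The complex anion is given as 2−; its ligand charges sum to -4, so Ni = +2.
With 2 anions per cation, the cation must be 2×2 = 4+.
Cation: ligand charges sum to -2; for the ion to be 4+, W = +6.

bis(2,2'-bipyridine)diiodotungsten(VI) bis(glycinato)oxalatonickelate(II)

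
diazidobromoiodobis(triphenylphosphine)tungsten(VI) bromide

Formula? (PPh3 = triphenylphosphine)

[WBrI(N3)2(PPh3)2]Br2

Ligands: 2 triphenylphosphine (PPh3, neutral), 1 iodo (I, -1), 2 azido (N3, -1), 1 bromo (Br, -1). Ligand charge sum = -4.
Charge balance with bromide (-1) requires 1 complex ion per 2 bromide.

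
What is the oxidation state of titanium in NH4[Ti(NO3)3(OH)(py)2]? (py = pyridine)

1 ammonium outside the brackets (+1 each) → the complex ion is 1−.
Ligand charges: 3×NO3 = -3; 2×py neutral; 1×OH = -1; sum -4.
Ti + (-4) = 1− ⇒ Ti is +3.

+3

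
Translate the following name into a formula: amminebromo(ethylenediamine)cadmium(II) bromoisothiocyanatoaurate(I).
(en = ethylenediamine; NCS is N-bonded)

Cation [Cd…]: ligand charges -1, Cd(II) ⇒ ion charge 1+.
Anion [Au…]: ligand charges -2, Au(I) ⇒ ion charge 1−.
One 1+ cation balances one 1− anion.

[CdBr(en)(NH3)][AuBr(NCS)]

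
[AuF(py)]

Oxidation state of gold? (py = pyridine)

No counter-ion: the bracketed complex is neutral.
Ligand charges: 1×py neutral; 1×F = -1; sum -1.
Au + (-1) = 0 ⇒ Au is +1.

+1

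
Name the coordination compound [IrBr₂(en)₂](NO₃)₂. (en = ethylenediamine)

dibromobis(ethylenediamine)iridium(IV) nitrate

The 2 nitrate counter-ions carry a total charge of -2, so each complex ion is 2+.
Ligand charges: 2×ethylenediamine (neutral), 2×bromo (-1 each); total -2. So Ir + (-2) = 2+, giving Ir = +4.
Ligands are named alphabetically: bromo before ethylenediamine.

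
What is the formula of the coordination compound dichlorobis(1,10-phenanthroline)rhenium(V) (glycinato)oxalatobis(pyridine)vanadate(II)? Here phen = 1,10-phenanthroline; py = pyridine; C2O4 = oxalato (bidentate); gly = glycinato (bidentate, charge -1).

Cation [Re…]: ligand charges -2, Re(V) ⇒ ion charge 3+.
Anion [V…]: ligand charges -3, V(II) ⇒ ion charge 1−.

[ReCl2(phen)2][V(C2O4)(gly)(py)2]3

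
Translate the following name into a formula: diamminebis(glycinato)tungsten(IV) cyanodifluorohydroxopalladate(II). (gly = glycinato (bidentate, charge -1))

Cation [W…]: ligand charges -2, W(IV) ⇒ ion charge 2+.
Anion [Pd…]: ligand charges -4, Pd(II) ⇒ ion charge 2−.
One 2+ cation balances one 2− anion.

[W(gly)2(NH3)2][Pd(CN)F2(OH)]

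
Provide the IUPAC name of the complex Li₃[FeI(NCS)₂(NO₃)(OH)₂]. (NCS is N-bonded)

The 3 lithium counter-ions carry a total charge of +3, so each complex ion is 3−.
Ligand charges: 1×iodo (-1 each), 1×nitrato (-1 each), 2×isothiocyanato (-1 each), 2×hydroxo (-1 each); total -6. So Fe + (-6) = 3−, giving Fe = +3.
Ligands are named alphabetically: hydroxo before iodo before isothiocyanato before nitrato.
The complex ion is anionic, so iron takes the -ate form ferrate(III).

lithium dihydroxoiododiisothiocyanatonitratoferrate(III)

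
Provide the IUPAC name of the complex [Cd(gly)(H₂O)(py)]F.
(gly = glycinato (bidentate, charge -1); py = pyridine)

The 1 fluoride counter-ion carries a total charge of -1, so each complex ion is 1+.
Ligand charges: 1×glycinato (-1 each), 1×pyridine (neutral), 1×aqua (neutral); total -1. So Cd + (-1) = 1+, giving Cd = +2.
Ligands are named alphabetically: aqua before glycinato before pyridine.

aqua(glycinato)(pyridine)cadmium(II) fluoride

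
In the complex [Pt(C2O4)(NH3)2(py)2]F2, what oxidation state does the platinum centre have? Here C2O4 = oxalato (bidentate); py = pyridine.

+4

2 fluoride outside the brackets (-1 each) → the complex ion is 2+.
Ligand charges: 2×NH3 neutral; 1×C2O4 = -2; 2×py neutral; sum -2.
Pt + (-2) = 2+ ⇒ Pt is +4.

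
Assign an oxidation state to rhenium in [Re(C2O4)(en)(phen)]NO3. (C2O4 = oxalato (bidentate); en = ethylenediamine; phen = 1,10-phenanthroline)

+3

1 nitrate outside the brackets (-1 each) → the complex ion is 1+.
Ligand charges: 1×C2O4 = -2; 1×en neutral; 1×phen neutral; sum -2.
Re + (-2) = 1+ ⇒ Re is +3.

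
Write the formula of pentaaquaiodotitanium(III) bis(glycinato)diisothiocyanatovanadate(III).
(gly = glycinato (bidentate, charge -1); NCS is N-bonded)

[Ti(H2O)5I][V(gly)2(NCS)2]2

Cation [Ti…]: ligand charges -1, Ti(III) ⇒ ion charge 2+.
Anion [V…]: ligand charges -4, V(III) ⇒ ion charge 1−.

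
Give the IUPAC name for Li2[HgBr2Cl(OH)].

The 2 lithium counter-ions carry a total charge of +2, so each complex ion is 2−.
Ligand charges: 1×chloro (-1 each), 1×hydroxo (-1 each), 2×bromo (-1 each); total -4. So Hg + (-4) = 2−, giving Hg = +2.
The complex ion is anionic, so mercury takes the -ate form mercurate(II).

lithium dibromochlorohydroxomercurate(II)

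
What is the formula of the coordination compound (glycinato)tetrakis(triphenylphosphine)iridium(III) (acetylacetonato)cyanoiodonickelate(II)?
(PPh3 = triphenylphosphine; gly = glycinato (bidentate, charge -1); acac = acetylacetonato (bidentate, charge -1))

Cation [Ir…]: ligand charges -1, Ir(III) ⇒ ion charge 2+.
Anion [Ni…]: ligand charges -3, Ni(II) ⇒ ion charge 1−.

[Ir(gly)(PPh3)4][Ni(acac)(CN)I]2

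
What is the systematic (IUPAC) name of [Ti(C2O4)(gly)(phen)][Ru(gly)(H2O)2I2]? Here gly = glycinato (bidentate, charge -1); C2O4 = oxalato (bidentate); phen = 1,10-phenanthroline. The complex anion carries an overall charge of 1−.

(glycinato)oxalato(1,10-phenanthroline)titanium(IV) diaqua(glycinato)diiodoruthenate(II)

The complex anion is given as 1−; its ligand charges sum to -3, so Ru = +2.
A 1:1 salt means the cation carries the equal and opposite charge, 1+.
Cation: ligand charges sum to -3; for the ion to be 1+, Ti = +4.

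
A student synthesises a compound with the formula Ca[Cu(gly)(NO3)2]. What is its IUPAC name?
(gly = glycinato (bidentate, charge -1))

calcium (glycinato)dinitratocuprate(I)

The 1 calcium counter-ion carries a total charge of +2, so each complex ion is 2−.
Ligand charges: 1×glycinato (-1 each), 2×nitrato (-1 each); total -3. So Cu + (-3) = 2−, giving Cu = +1.
Ligands are named alphabetically: glycinato before nitrato.
The complex ion is anionic, so copper takes the -ate form cuprate(I).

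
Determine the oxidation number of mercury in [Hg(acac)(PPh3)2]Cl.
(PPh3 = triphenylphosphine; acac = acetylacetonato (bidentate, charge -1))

+2

1 chloride outside the brackets (-1 each) → the complex ion is 1+.
Ligand charges: 2×PPh3 neutral; 1×acac = -1; sum -1.
Hg + (-1) = 1+ ⇒ Hg is +2.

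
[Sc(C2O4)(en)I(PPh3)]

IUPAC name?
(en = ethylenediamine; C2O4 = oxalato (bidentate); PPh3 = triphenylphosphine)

There is no counter-ion, so the complex is neutral overall.
Ligand charges: 1×iodo (-1 each), 1×ethylenediamine (neutral), 1×oxalato (-2 each), 1×triphenylphosphine (neutral); total -3. So Sc + (-3) = 0, giving Sc = +3.
Ligands are named alphabetically: ethylenediamine before iodo before oxalato before triphenylphosphine.

(ethylenediamine)iodooxalato(triphenylphosphine)scandium(III)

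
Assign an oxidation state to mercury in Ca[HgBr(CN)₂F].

1 calcium outside the brackets (+2 each) → the complex ion is 2−.
Ligand charges: 2×CN = -2; 1×F = -1; 1×Br = -1; sum -4.
Hg + (-4) = 2− ⇒ Hg is +2.

+2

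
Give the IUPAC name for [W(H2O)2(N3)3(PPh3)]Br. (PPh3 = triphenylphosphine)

diaquatriazido(triphenylphosphine)tungsten(IV) bromide

The 1 bromide counter-ion carries a total charge of -1, so each complex ion is 1+.
Ligand charges: 2×aqua (neutral), 3×azido (-1 each), 1×triphenylphosphine (neutral); total -3. So W + (-3) = 1+, giving W = +4.
Ligands are named alphabetically: aqua before azido before triphenylphosphine.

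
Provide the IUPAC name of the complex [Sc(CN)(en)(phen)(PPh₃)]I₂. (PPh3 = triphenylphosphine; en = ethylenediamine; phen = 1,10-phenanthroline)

cyano(ethylenediamine)(1,10-phenanthroline)(triphenylphosphine)scandium(III) iodide

The 2 iodide counter-ions carry a total charge of -2, so each complex ion is 2+.
Ligand charges: 1×triphenylphosphine (neutral), 1×cyano (-1 each), 1×ethylenediamine (neutral), 1×1,10-phenanthroline (neutral); total -1. So Sc + (-1) = 2+, giving Sc = +3.
Ligands are named alphabetically: cyano before ethylenediamine before phenanthroline before triphenylphosphine.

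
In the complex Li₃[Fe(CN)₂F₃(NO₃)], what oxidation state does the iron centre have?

3 lithium outside the brackets (+1 each) → the complex ion is 3−.
Ligand charges: 2×CN = -2; 1×NO3 = -1; 3×F = -3; sum -6.
Fe + (-6) = 3− ⇒ Fe is +3.

+3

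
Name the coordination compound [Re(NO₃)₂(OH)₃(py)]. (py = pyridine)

There is no counter-ion, so the complex is neutral overall.
Ligand charges: 2×nitrato (-1 each), 3×hydroxo (-1 each), 1×pyridine (neutral); total -5. So Re + (-5) = 0, giving Re = +5.
Ligands are named alphabetically: hydroxo before nitrato before pyridine.

trihydroxodinitrato(pyridine)rhenium(V)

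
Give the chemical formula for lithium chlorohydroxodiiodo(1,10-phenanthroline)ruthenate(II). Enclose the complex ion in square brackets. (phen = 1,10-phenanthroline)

Ligands: 1 hydroxo (OH, -1), 1 chloro (Cl, -1), 2 iodo (I, -1), 1 1,10-phenanthroline (phen, neutral). Ligand charge sum = -4.
With Ru in oxidation state +2, the complex ion is [Ru...]^2−.
Charge balance with lithium (+1) requires 1 complex ion per 2 lithium.

Li2[RuClI2(OH)(phen)]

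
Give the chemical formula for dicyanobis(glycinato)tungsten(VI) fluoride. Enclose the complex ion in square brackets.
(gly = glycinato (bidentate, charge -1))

[W(CN)2(gly)2]F2

Ligands: 2 cyano (CN, -1), 2 glycinato (gly, -1). Ligand charge sum = -4.
With W in oxidation state +6, the complex ion is [W...]^2+.
Charge balance with fluoride (-1) requires 1 complex ion per 2 fluoride.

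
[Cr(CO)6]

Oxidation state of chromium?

0

No counter-ion: the bracketed complex is neutral.
Ligand charges: 6×CO neutral; sum 0.
Cr + (0) = 0 ⇒ Cr is 0.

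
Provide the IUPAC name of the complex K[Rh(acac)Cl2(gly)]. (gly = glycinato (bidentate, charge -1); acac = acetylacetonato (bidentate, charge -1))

The 1 potassium counter-ion carries a total charge of +1, so each complex ion is 1−.
Ligand charges: 1×glycinato (-1 each), 1×acetylacetonato (-1 each), 2×chloro (-1 each); total -4. So Rh + (-4) = 1−, giving Rh = +3.
Ligands are named alphabetically: acetylacetonato before chloro before glycinato.
The complex ion is anionic, so rhodium takes the -ate form rhodate(III).

potassium (acetylacetonato)dichloro(glycinato)rhodate(III)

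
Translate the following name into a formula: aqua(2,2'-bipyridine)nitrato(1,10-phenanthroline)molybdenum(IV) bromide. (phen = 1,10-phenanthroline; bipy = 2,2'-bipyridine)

Ligands: 1 nitrato (NO3, -1), 1 aqua (H2O, neutral), 1 1,10-phenanthroline (phen, neutral), 1 2,2'-bipyridine (bipy, neutral). Ligand charge sum = -1.
With Mo in oxidation state +4, the complex ion is [Mo...]^3+.
Charge balance with bromide (-1) requires 1 complex ion per 3 bromide.

[Mo(bipy)(H2O)(NO3)(phen)]Br3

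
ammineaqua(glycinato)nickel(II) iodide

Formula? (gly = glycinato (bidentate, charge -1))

[Ni(gly)(H2O)(NH3)]I

Ligands: 1 aqua (H2O, neutral), 1 ammine (NH3, neutral), 1 glycinato (gly, -1). Ligand charge sum = -1.
With Ni in oxidation state +2, the complex ion is [Ni...]^1+.
Charge balance with iodide (-1) requires 1 complex ion per 1 iodide.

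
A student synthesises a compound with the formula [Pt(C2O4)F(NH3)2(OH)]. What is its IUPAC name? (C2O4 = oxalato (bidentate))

diamminefluorohydroxooxalatoplatinum(IV)

There is no counter-ion, so the complex is neutral overall.
Ligand charges: 1×hydroxo (-1 each), 2×ammine (neutral), 1×fluoro (-1 each), 1×oxalato (-2 each); total -4. So Pt + (-4) = 0, giving Pt = +4.
Ligands are named alphabetically: ammine before fluoro before hydroxo before oxalato.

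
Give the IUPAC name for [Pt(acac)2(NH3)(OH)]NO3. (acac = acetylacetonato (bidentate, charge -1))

The 1 nitrate counter-ion carries a total charge of -1, so each complex ion is 1+.
Ligand charges: 2×acetylacetonato (-1 each), 1×hydroxo (-1 each), 1×ammine (neutral); total -3. So Pt + (-3) = 1+, giving Pt = +4.
Ligands are named alphabetically: acetylacetonato before ammine before hydroxo.

bis(acetylacetonato)amminehydroxoplatinum(IV) nitrate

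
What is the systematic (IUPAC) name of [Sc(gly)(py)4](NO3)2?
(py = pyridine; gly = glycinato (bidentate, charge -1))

The 2 nitrate counter-ions carry a total charge of -2, so each complex ion is 2+.
Ligand charges: 4×pyridine (neutral), 1×glycinato (-1 each); total -1. So Sc + (-1) = 2+, giving Sc = +3.
Ligands are named alphabetically: glycinato before pyridine.

(glycinato)tetrakis(pyridine)scandium(III) nitrate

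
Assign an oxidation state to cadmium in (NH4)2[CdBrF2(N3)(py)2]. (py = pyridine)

2 ammonium outside the brackets (+1 each) → the complex ion is 2−.
Ligand charges: 2×F = -2; 1×Br = -1; 2×py neutral; 1×N3 = -1; sum -4.
Cd + (-4) = 2− ⇒ Cd is +2.

+2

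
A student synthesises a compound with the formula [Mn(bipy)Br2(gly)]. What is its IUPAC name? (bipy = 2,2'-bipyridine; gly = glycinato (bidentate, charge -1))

There is no counter-ion, so the complex is neutral overall.
Ligand charges: 1×2,2'-bipyridine (neutral), 2×bromo (-1 each), 1×glycinato (-1 each); total -3. So Mn + (-3) = 0, giving Mn = +3.
Ligands are named alphabetically: bipyridine before bromo before glycinato.

(2,2'-bipyridine)dibromo(glycinato)manganese(III)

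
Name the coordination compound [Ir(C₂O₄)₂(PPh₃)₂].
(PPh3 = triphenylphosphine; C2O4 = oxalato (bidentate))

There is no counter-ion, so the complex is neutral overall.
Ligand charges: 2×triphenylphosphine (neutral), 2×oxalato (-2 each); total -4. So Ir + (-4) = 0, giving Ir = +4.
Ligands are named alphabetically: oxalato before triphenylphosphine.

dioxalatobis(triphenylphosphine)iridium(IV)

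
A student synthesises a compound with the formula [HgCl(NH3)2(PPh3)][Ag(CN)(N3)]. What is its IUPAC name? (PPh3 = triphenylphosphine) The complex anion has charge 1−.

The complex anion is given as 1−; its ligand charges sum to -2, so Ag = +1.
A 1:1 salt means the cation carries the equal and opposite charge, 1+.
Cation: ligand charges sum to -1; for the ion to be 1+, Hg = +2.

diamminechloro(triphenylphosphine)mercury(II) azidocyanoargentate(I)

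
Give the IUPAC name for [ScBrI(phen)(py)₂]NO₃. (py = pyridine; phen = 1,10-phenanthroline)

bromoiodo(1,10-phenanthroline)bis(pyridine)scandium(III) nitrate

The 1 nitrate counter-ion carries a total charge of -1, so each complex ion is 1+.
Ligand charges: 2×pyridine (neutral), 1×iodo (-1 each), 1×1,10-phenanthroline (neutral), 1×bromo (-1 each); total -2. So Sc + (-2) = 1+, giving Sc = +3.
Ligands are named alphabetically: bromo before iodo before phenanthroline before pyridine.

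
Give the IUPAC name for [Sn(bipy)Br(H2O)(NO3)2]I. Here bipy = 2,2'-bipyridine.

aqua(2,2'-bipyridine)bromodinitratotin(IV) iodide

The 1 iodide counter-ion carries a total charge of -1, so each complex ion is 1+.
Ligand charges: 1×bromo (-1 each), 1×aqua (neutral), 1×2,2'-bipyridine (neutral), 2×nitrato (-1 each); total -3. So Sn + (-3) = 1+, giving Sn = +4.
Ligands are named alphabetically: aqua before bipyridine before bromo before nitrato.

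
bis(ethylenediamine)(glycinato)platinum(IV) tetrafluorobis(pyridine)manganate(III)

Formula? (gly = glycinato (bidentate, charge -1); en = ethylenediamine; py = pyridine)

Cation [Pt…]: ligand charges -1, Pt(IV) ⇒ ion charge 3+.
Anion [Mn…]: ligand charges -4, Mn(III) ⇒ ion charge 1−.

[Pt(en)2(gly)][MnF4(py)2]3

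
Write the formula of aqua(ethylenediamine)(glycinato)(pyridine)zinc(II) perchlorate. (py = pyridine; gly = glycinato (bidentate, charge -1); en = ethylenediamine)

Ligands: 1 pyridine (py, neutral), 1 glycinato (gly, -1), 1 ethylenediamine (en, neutral), 1 aqua (H2O, neutral). Ligand charge sum = -1.
With Zn in oxidation state +2, the complex ion is [Zn...]^1+.
Charge balance with perchlorate (-1) requires 1 complex ion per 1 perchlorate.

[Zn(en)(gly)(H2O)(py)]ClO4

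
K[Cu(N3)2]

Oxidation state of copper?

+1

1 potassium outside the brackets (+1 each) → the complex ion is 1−.
Ligand charges: 2×N3 = -2; sum -2.
Cu + (-2) = 1− ⇒ Cu is +1.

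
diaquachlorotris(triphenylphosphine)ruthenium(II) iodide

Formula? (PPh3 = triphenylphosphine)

Ligands: 2 aqua (H2O, neutral), 1 chloro (Cl, -1), 3 triphenylphosphine (PPh3, neutral). Ligand charge sum = -1.
With Ru in oxidation state +2, the complex ion is [Ru...]^1+.
Charge balance with iodide (-1) requires 1 complex ion per 1 iodide.

[RuCl(H2O)2(PPh3)3]I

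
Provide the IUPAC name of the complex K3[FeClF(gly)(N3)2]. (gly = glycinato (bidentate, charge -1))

The 3 potassium counter-ions carry a total charge of +3, so each complex ion is 3−.
Ligand charges: 1×fluoro (-1 each), 1×chloro (-1 each), 2×azido (-1 each), 1×glycinato (-1 each); total -5. So Fe + (-5) = 3−, giving Fe = +2.
The complex ion is anionic, so iron takes the -ate form ferrate(II).

potassium diazidochlorofluoro(glycinato)ferrate(II)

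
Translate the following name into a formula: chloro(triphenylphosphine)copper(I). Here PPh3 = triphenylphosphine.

[CuCl(PPh3)]

Ligands: 1 triphenylphosphine (PPh3, neutral), 1 chloro (Cl, -1). Ligand charge sum = -1.
With Cu in oxidation state +1, the complex ion is [Cu...].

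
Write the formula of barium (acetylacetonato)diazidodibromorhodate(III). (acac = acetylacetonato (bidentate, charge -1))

Ba[Rh(acac)Br2(N3)2]

Ligands: 1 acetylacetonato (acac, -1), 2 bromo (Br, -1), 2 azido (N3, -1). Ligand charge sum = -5.
Charge balance with barium (+2) requires 1 complex ion per 1 barium.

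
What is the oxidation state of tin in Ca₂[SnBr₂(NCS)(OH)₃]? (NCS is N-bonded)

+2

2 calcium outside the brackets (+2 each) → the complex ion is 4−.
Ligand charges: 2×Br = -2; 1×NCS = -1; 3×OH = -3; sum -6.
Sn + (-6) = 4− ⇒ Sn is +2.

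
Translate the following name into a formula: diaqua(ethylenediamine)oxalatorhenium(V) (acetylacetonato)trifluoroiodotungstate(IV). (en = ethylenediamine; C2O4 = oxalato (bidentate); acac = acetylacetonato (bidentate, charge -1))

[Re(C2O4)(en)(H2O)2][W(acac)F3I]3

Cation [Re…]: ligand charges -2, Re(V) ⇒ ion charge 3+.
Anion [W…]: ligand charges -5, W(IV) ⇒ ion charge 1−.
One 3+ cation requires 3 of the 1− anion.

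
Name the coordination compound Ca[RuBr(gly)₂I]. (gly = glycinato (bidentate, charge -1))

calcium bromobis(glycinato)iodoruthenate(II)

The 1 calcium counter-ion carries a total charge of +2, so each complex ion is 2−.
Ligand charges: 1×iodo (-1 each), 2×glycinato (-1 each), 1×bromo (-1 each); total -4. So Ru + (-4) = 2−, giving Ru = +2.
Ligands are named alphabetically: bromo before glycinato before iodo.
The complex ion is anionic, so ruthenium takes the -ate form ruthenate(II).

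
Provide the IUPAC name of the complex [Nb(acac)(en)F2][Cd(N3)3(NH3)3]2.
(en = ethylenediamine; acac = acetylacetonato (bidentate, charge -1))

(acetylacetonato)(ethylenediamine)difluoroniobium(V) triamminetriazidocadmate(II)

Cadmium is always +2 in its complexes; the anion's ligand charges sum to -3, so the complex anion is 1−.
With 2 anions per cation, the cation must be 2×1 = 2+.
Cation: ligand charges sum to -3; for the ion to be 2+, Nb = +5.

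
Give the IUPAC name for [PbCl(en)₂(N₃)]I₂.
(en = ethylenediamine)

azidochlorobis(ethylenediamine)lead(IV) iodide

The 2 iodide counter-ions carry a total charge of -2, so each complex ion is 2+.
Ligand charges: 1×chloro (-1 each), 1×azido (-1 each), 2×ethylenediamine (neutral); total -2. So Pb + (-2) = 2+, giving Pb = +4.
Ligands are named alphabetically: azido before chloro before ethylenediamine.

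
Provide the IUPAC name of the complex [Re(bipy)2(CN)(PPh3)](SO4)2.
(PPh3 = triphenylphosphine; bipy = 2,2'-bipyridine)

bis(2,2'-bipyridine)cyano(triphenylphosphine)rhenium(V) sulfate

The 2 sulfate counter-ions carry a total charge of -4, so each complex ion is 4+.
Ligand charges: 1×triphenylphosphine (neutral), 2×2,2'-bipyridine (neutral), 1×cyano (-1 each); total -1. So Re + (-1) = 4+, giving Re = +5.
Ligands are named alphabetically: bipyridine before cyano before triphenylphosphine.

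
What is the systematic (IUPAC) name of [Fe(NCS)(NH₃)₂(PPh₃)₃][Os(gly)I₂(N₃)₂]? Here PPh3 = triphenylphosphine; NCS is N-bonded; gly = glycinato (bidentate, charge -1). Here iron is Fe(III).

diammineisothiocyanatotris(triphenylphosphine)iron(III) diazido(glycinato)diiodoosmate(III)

Both ions are complex: the cation is named first with the plain metal name, the anion second with the -ate form; each ion's ligands are alphabetised independently.
Fe is given as +3; the cation's ligand charges sum to -1, so the complex cation is 2+.
A 1:1 salt means the anion carries the equal and opposite charge, 2−.
Anion: ligand charges sum to -5; for the ion to be 2−, Os = +3.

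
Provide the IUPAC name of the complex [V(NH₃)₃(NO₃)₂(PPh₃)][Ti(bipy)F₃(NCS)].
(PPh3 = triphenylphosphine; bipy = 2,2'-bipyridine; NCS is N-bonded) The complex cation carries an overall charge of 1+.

triamminedinitrato(triphenylphosphine)vanadium(III) (2,2'-bipyridine)trifluoroisothiocyanatotitanate(III)

Both ions are complex: the cation is named first with the plain metal name, the anion second with the -ate form; each ion's ligands are alphabetised independently.
The complex cation is given as 1+; its ligand charges sum to -2, so V = +3.
A 1:1 salt means the anion carries the equal and opposite charge, 1−.
Anion: ligand charges sum to -4; for the ion to be 1−, Ti = +3.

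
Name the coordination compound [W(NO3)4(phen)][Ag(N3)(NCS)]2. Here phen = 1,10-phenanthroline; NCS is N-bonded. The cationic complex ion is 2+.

The complex cation is given as 2+; its ligand charges sum to -4, so W = +6.
With 2 anions per cation, each anion must be 2/2 = 1−.
Anion: ligand charges sum to -2; for the ion to be 1−, Ag = +1.

tetranitrato(1,10-phenanthroline)tungsten(VI) azidoisothiocyanatoargentate(I)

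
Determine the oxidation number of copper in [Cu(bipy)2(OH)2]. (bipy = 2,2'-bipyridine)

+2

No counter-ion: the bracketed complex is neutral.
Ligand charges: 2×bipy neutral; 2×OH = -2; sum -2.
Cu + (-2) = 0 ⇒ Cu is +2.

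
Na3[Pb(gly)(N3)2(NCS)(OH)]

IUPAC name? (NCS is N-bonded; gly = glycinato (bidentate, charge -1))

sodium diazido(glycinato)hydroxoisothiocyanatoplumbate(II)

The 3 sodium counter-ions carry a total charge of +3, so each complex ion is 3−.
Ligand charges: 1×hydroxo (-1 each), 2×azido (-1 each), 1×isothiocyanato (-1 each), 1×glycinato (-1 each); total -5. So Pb + (-5) = 3−, giving Pb = +2.
Ligands are named alphabetically: azido before glycinato before hydroxo before isothiocyanato.
The complex ion is anionic, so lead takes the -ate form plumbate(II).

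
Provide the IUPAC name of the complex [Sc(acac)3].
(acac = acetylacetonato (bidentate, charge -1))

There is no counter-ion, so the complex is neutral overall.
Ligand charges: 3×acetylacetonato (-1 each); total -3. So Sc + (-3) = 0, giving Sc = +3.

tris(acetylacetonato)scandium(III)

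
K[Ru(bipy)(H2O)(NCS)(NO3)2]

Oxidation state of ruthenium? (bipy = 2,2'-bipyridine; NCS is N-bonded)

1 potassium outside the brackets (+1 each) → the complex ion is 1−.
Ligand charges: 2×NO3 = -2; 1×bipy neutral; 1×NCS = -1; 1×H2O neutral; sum -3.
Ru + (-3) = 1− ⇒ Ru is +2.

+2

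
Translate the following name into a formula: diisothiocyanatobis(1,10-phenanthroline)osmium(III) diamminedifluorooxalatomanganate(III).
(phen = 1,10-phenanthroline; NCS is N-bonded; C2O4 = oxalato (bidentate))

[Os(NCS)2(phen)2][Mn(C2O4)F2(NH3)2]

Cation [Os…]: ligand charges -2, Os(III) ⇒ ion charge 1+.
Anion [Mn…]: ligand charges -4, Mn(III) ⇒ ion charge 1−.
One 1+ cation balances one 1− anion.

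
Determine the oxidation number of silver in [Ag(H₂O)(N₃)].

No counter-ion: the bracketed complex is neutral.
Ligand charges: 1×H2O neutral; 1×N3 = -1; sum -1.
Ag + (-1) = 0 ⇒ Ag is +1.

+1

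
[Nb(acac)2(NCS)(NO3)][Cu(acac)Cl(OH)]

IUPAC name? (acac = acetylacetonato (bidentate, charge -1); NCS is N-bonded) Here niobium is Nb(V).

bis(acetylacetonato)isothiocyanatonitratoniobium(V) (acetylacetonato)chlorohydroxocuprate(II)

Both ions are complex: the cation is named first with the plain metal name, the anion second with the -ate form; each ion's ligands are alphabetised independently.
Nb is given as +5; the cation's ligand charges sum to -4, so the complex cation is 1+.
A 1:1 salt means the anion carries the equal and opposite charge, 1−.
Anion: ligand charges sum to -3; for the ion to be 1−, Cu = +2.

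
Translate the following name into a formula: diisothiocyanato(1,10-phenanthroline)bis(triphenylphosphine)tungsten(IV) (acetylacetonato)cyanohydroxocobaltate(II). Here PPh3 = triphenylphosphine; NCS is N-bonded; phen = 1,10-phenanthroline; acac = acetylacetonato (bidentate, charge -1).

[W(NCS)2(phen)(PPh3)2][Co(acac)(CN)(OH)]2

Cation [W…]: ligand charges -2, W(IV) ⇒ ion charge 2+.
Anion [Co…]: ligand charges -3, Co(II) ⇒ ion charge 1−.
One 2+ cation requires 2 of the 1− anion.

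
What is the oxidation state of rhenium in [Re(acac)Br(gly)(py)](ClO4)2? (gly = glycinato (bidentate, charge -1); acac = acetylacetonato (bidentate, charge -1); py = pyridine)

+5

2 perchlorate outside the brackets (-1 each) → the complex ion is 2+.
Ligand charges: 1×gly = -1; 1×acac = -1; 1×py neutral; 1×Br = -1; sum -3.
Re + (-3) = 2+ ⇒ Re is +5.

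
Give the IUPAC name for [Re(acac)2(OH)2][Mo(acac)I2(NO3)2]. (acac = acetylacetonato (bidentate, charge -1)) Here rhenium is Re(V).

bis(acetylacetonato)dihydroxorhenium(V) (acetylacetonato)diiododinitratomolybdate(IV)

Both ions are complex: the cation is named first with the plain metal name, the anion second with the -ate form; each ion's ligands are alphabetised independently.
Re is given as +5; the cation's ligand charges sum to -4, so the complex cation is 1+.
A 1:1 salt means the anion carries the equal and opposite charge, 1−.
Anion: ligand charges sum to -5; for the ion to be 1−, Mo = +4.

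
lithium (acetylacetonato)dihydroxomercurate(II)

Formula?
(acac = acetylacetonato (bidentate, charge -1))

Li[Hg(acac)(OH)2]

Ligands: 1 acetylacetonato (acac, -1), 2 hydroxo (OH, -1). Ligand charge sum = -3.
Charge balance with lithium (+1) requires 1 complex ion per 1 lithium.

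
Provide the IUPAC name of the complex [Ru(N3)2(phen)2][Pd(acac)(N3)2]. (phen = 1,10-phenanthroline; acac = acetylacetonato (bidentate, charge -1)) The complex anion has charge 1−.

diazidobis(1,10-phenanthroline)ruthenium(III) (acetylacetonato)diazidopalladate(II)

The complex anion is given as 1−; its ligand charges sum to -3, so Pd = +2.
A 1:1 salt means the cation carries the equal and opposite charge, 1+.
Cation: ligand charges sum to -2; for the ion to be 1+, Ru = +3.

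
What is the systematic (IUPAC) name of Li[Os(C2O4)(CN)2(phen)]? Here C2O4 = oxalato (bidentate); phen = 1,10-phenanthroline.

The 1 lithium counter-ion carries a total charge of +1, so each complex ion is 1−.
Ligand charges: 1×oxalato (-2 each), 2×cyano (-1 each), 1×1,10-phenanthroline (neutral); total -4. So Os + (-4) = 1−, giving Os = +3.
The complex ion is anionic, so osmium takes the -ate form osmate(III).

lithium dicyanooxalato(1,10-phenanthroline)osmate(III)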